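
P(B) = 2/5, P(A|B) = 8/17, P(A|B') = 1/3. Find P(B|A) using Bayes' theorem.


P(A) = P(A|B)P(B) + P(A|B')P(B') = 8/17*2/5 + 1/3*3/5 = 33/85
P(B|A) = P(A|B)P(B)/P(A) = (16/85)/(33/85) = 16/33

16/33


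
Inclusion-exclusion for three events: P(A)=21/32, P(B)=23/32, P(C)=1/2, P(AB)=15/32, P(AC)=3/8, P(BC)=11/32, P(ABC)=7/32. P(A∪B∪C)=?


P(A∪B∪C) = P(A)+P(B)+P(C) - P(AB)-P(AC)-P(BC) + P(ABC)
= 21/32+23/32+1/2 - 15/32-3/8-11/32 + 7/32
= 29/32

29/32


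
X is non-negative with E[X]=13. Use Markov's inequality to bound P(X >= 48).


Markov: P(X >= a) <= E[X]/a
P(X >= 48) <= 13/48

13/48


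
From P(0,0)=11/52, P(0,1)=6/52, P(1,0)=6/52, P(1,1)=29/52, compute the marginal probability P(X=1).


P(X=1) = P(1,0)+P(1,1) = 6/52 + 29/52 = 35/52

35/52


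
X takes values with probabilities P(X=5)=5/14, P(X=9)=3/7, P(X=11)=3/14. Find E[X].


E[X] = sum(x * P(x))
= 5*5/14 + 9*3/7 + 11*3/14
= 8

8


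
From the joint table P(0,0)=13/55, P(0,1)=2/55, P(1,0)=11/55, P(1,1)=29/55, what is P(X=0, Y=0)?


Read from table: P(X=0, Y=0) = 13/55

13/55


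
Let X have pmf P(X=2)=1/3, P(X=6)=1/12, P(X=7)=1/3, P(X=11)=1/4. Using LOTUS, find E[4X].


E[4X] = sum(g(x)*P(x))
= 8*1/3 + 24*1/12 + 28*1/3 + 44*1/4
= 25

25


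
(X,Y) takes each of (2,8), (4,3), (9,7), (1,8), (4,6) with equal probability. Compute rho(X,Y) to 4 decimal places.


Cov(X,Y) = -1.0000, Var(X) = 7.6000, Var(Y) = 3.4400
rho = Cov/(sqrt(VarX)*sqrt(VarY)) = -0.1956

-0.1956


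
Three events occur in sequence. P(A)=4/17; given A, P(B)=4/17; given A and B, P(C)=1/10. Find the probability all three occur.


P(A∩B∩C) = P(A) * P(B|A) * P(C|A∩B)
= 4/17 * 4/17 * 1/10
= 16/289 * 1/10 = 8/1445

8/1445


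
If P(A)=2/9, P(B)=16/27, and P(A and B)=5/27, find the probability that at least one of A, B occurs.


P(A∪B) = P(A) + P(B) - P(A∩B)
= 2/9 + 16/27 - 5/27 = 17/27

17/27


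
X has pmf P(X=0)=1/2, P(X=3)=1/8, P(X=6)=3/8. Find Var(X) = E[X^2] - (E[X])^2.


E[X] = 21/8, E[X^2] = 117/8
Var(X) = E[X^2] - (E[X])^2 = 117/8 - (21/8)^2 = 495/64

495/64


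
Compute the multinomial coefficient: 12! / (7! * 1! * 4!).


12! = 479001600
Denominator: 7!=5040 * 1!=1 * 4!=24
Coefficient = 479001600 / 120960 = 3960

3960


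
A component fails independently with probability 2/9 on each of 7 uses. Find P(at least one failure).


P(at least one) = 1 - P(none)
P(none) = (1 - 2/9)^7 = (7/9)^7 = 823543/4782969
P(at least one) = 1 - 823543/4782969 = 3959426/4782969

3959426/4782969


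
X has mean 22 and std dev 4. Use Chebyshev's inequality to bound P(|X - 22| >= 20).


k = 20/4 = 5
Chebyshev: P(|X-mu| >= k*sigma) <= 1/k^2 = 1/5^2 = 1/25

1/25


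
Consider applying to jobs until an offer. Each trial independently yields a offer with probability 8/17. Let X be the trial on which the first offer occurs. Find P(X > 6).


P(X > 6) = P(first 6 trials all fail) = (1-p)^6 = (9/17)^6 = 531441/24137569

531441/24137569


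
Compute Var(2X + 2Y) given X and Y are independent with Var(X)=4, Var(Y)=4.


Independence => Cov(X,Y)=0
Var(2X + 2Y) = 2^2*Var(X) + 2^2*Var(Y)
= 4*4 + 4*4 = 32

32


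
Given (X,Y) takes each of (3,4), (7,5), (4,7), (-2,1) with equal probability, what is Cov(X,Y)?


E[X]=3, E[Y]=17/4, E[XY]=73/4
Cov(X,Y) = E[XY] - E[X]E[Y] = 73/4 - 3*17/4 = 11/2

11/2


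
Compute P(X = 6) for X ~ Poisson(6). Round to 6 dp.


P(X=6) = e^(-6) * 6^6 / 6!
≈ 0.002478752177 * 46656 / 720
≈ 0.160623

0.160623


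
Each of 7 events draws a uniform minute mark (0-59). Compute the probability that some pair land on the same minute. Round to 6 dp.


P(all different) = prod((60-i)/60 for i=0..6) = 0.695331
P(at least one match) = 1 - 0.695331 = 0.304669

0.304669


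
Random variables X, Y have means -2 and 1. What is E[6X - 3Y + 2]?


E[6X - 3Y + 2] = 6*E[X] - 3*E[Y] + 2
= (6)*(-2) + (-3)*(1) + (2)
= -12 - 3 + 2 = -13

-13


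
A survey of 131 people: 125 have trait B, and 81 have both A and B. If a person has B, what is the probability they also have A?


P(A|B) = P(A∩B)/P(B) = (81/131)/(125/131) = 81/125

81/125


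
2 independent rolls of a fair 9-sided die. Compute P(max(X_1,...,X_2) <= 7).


P(max <= 7) = P(all X_i <= 7) = (P(X_1 <= 7))^2
= (7/9)^2 = 49/81

49/81


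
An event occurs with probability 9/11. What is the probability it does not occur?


P(A') = 1 - P(A) = 1 - 9/11 = 2/11

2/11


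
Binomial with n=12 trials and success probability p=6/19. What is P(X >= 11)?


P(X>=11) = P(X=11) + P(X=12)
= 56596340736/2213314919066161 + 2176782336/2213314919066161
= 58773123072/2213314919066161

58773123072/2213314919066161


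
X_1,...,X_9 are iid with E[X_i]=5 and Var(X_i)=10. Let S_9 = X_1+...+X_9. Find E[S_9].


E[S_n] = n*E[X_1] = 9*5 = 45

45


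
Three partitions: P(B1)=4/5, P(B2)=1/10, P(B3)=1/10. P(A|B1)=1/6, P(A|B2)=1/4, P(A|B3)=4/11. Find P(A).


P(A) = P(A|B1)P(B1) + P(A|B2)P(B2) + P(A|B3)P(B3)
= 1/6*4/5 + 1/4*1/10 + 4/11*1/10
= 2/15 + 1/40 + 2/55 = 257/1320

257/1320


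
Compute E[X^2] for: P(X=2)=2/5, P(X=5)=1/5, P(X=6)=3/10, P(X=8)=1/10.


E[X^2] = sum(x^2 * P(x))
= 4*2/5 + 25*1/5 + 36*3/10 + 64*1/10
= 119/5

119/5


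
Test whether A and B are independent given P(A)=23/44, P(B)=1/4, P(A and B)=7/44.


P(A)*P(B) = 23/44*1/4 = 23/176
P(A∩B) = 7/44 != 23/176, so not independent

No, A and B are not independent


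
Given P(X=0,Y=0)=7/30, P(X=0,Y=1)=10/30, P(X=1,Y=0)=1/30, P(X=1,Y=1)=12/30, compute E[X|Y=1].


P(Y=1) = 22/30
E[X|Y=1] = (0*10 + 1*12)/22 = 12/22 = 6/11

6/11


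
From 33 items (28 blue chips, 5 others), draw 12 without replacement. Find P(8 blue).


P(X=8) = C(28,8)*C(5,4) / C(33,12)
= 3108105*5 / 354817320
= 15540525/354817320 = 315/7192

315/7192


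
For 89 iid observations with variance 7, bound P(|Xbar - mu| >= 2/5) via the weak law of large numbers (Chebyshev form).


Var(Xbar) = Var(X)/n = 7/89
Chebyshev: P(|Xbar-mu| >= 2/5) <= Var(Xbar)/(2/5)^2 = (7/89)/(4/25) = 175/356

175/356


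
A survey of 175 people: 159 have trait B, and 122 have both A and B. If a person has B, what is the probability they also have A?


P(A|B) = P(A∩B)/P(B) = (122/175)/(159/175) = 122/159

122/159


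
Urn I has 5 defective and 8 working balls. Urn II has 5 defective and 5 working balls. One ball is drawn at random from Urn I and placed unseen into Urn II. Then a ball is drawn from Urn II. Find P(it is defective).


P(transfer defective) = 5/13; P(transfer working) = 8/13
If defective transferred: Urn II has 6 defective of 11, so P(defective|defective moved) = 6/11
If working transferred: Urn II has 5 defective of 11, so P(defective|working moved) = 5/11
By total probability: P(defective) = 5/13*6/11 + 8/13*5/11 = 70/143

70/143


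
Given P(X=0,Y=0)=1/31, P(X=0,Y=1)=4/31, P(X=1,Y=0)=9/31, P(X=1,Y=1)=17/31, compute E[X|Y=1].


P(Y=1) = 21/31
E[X|Y=1] = (0*4 + 1*17)/21 = 17/21

17/21


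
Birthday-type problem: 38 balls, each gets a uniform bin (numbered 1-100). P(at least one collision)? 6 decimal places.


P(all different) = prod((100-i)/100 for i=0..37) = 0.000297
P(at least one match) = 1 - 0.000297 = 0.999703

0.999703


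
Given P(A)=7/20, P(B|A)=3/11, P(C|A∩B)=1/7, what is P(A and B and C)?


P(A∩B∩C) = P(A) * P(B|A) * P(C|A∩B)
= 7/20 * 3/11 * 1/7
= 21/220 * 1/7 = 3/220

3/220


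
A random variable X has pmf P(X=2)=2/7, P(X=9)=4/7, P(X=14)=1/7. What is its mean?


E[X] = sum(x * P(x))
= 2*2/7 + 9*4/7 + 14*1/7
= 54/7

54/7


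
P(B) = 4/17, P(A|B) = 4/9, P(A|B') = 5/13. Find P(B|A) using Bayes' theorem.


P(A) = P(A|B)P(B) + P(A|B')P(B') = 4/9*4/17 + 5/13*13/17 = 61/153
P(B|A) = P(A|B)P(B)/P(A) = (16/153)/(61/153) = 16/61

16/61


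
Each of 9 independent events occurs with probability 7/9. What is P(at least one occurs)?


P(at least one) = 1 - P(none)
P(none) = (1 - 7/9)^9 = (2/9)^9 = 512/387420489
P(at least one) = 1 - 512/387420489 = 387419977/387420489

387419977/387420489


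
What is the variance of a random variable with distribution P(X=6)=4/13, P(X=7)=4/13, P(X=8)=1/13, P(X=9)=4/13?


E[X] = 96/13, E[X^2] = 56
Var(X) = E[X^2] - (E[X])^2 = 56 - (96/13)^2 = 248/169

248/169


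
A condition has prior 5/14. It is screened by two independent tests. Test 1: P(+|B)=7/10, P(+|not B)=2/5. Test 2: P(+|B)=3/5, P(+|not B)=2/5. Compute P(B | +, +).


After test 1: P(+) = 7/10*5/14 + 2/5*9/14 = 71/140
P(B|+) = (1/4)/(71/140) = 35/71
After test 2 (use post1 as new prior): P(+) = 3/5*35/71 + 2/5*36/71 = 177/355
P(B|+,+) = (21/71)/(177/355) = 35/59

35/59


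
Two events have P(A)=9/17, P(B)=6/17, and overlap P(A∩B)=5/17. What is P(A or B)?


P(A∪B) = P(A) + P(B) - P(A∩B)
= 9/17 + 6/17 - 5/17 = 10/17

10/17


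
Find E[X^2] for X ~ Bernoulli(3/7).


For Bernoulli: X in {0,1}
E[X^2] = 0^2*(1-3/7) + 1^2*3/7 = 3/7

3/7


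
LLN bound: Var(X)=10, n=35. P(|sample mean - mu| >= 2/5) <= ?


Var(Xbar) = Var(X)/n = 10/35
Chebyshev: P(|Xbar-mu| >= 2/5) <= Var(Xbar)/(2/5)^2 = (2/7)/(4/25) = 25/14
Bound exceeds 1, so trivial bound: 1

1


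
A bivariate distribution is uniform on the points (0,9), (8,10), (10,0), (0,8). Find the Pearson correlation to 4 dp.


Cov(X,Y) = -10.3750, Var(X) = 20.7500, Var(Y) = 15.6875
rho = Cov/(sqrt(VarX)*sqrt(VarY)) = -0.5750

-0.5750


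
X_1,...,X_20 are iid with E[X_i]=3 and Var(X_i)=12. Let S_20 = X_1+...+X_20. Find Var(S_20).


By independence, Var(S_n) = n*Var(X_1) = 20*12 = 240

240


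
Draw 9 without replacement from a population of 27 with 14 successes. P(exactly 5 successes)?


P(X=5) = C(14,5)*C(13,4) / C(27,9)
= 2002*715 / 4686825
= 1431430/4686825 = 2002/6555

2002/6555


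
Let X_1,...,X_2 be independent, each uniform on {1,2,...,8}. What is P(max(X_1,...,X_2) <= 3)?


P(max <= 3) = P(all X_i <= 3) = (P(X_1 <= 3))^2
= (3/8)^2 = 9/64

9/64


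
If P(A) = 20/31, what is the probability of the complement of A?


P(A') = 1 - P(A) = 1 - 20/31 = 11/31

11/31


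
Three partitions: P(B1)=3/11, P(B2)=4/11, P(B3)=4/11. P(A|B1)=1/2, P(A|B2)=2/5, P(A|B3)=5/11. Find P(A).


P(A) = P(A|B1)P(B1) + P(A|B2)P(B2) + P(A|B3)P(B3)
= 1/2*3/11 + 2/5*4/11 + 5/11*4/11
= 3/22 + 8/55 + 20/121 = 541/1210

541/1210


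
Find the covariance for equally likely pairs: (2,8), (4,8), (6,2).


E[X]=4, E[Y]=6, E[XY]=20
Cov(X,Y) = E[XY] - E[X]E[Y] = 20 - 4*6 = -4

-4


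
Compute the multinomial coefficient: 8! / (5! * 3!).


8! = 40320
Denominator: 5!=120 * 3!=6
Coefficient = 40320 / 720 = 56

56


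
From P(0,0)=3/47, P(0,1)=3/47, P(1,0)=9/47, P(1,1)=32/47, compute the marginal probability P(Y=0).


P(Y=0) = P(0,0)+P(1,0) = 3/47 + 9/47 = 12/47

12/47


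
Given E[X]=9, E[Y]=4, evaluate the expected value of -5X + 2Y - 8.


E[-5X + 2Y - 8] = -5*E[X] + 2*E[Y] - 8
= (-5)*(9) + (2)*(4) + (-8)
= -45 + 8 - 8 = -45

-45


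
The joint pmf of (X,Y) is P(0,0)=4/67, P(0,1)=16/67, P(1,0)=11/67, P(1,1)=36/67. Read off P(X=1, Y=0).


Read from table: P(X=1, Y=0) = 11/67

11/67


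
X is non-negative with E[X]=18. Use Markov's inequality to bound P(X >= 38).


Markov: P(X >= a) <= E[X]/a
P(X >= 38) <= 18/38 = 9/19

9/19


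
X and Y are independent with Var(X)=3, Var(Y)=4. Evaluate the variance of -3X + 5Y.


Independence => Cov(X,Y)=0
Var(-3X + 5Y) = (-3)^2*Var(X) + 5^2*Var(Y)
= 9*3 + 25*4 = 127

127


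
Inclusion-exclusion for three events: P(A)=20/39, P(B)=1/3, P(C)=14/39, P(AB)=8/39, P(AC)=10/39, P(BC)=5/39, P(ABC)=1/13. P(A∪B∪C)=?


P(A∪B∪C) = P(A)+P(B)+P(C) - P(AB)-P(AC)-P(BC) + P(ABC)
= 20/39+1/3+14/39 - 8/39-10/39-5/39 + 1/13
= 9/13

9/13


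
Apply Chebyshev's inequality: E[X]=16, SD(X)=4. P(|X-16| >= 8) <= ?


k = 8/4 = 2
Chebyshev: P(|X-mu| >= k*sigma) <= 1/k^2 = 1/2^2 = 1/4

1/4


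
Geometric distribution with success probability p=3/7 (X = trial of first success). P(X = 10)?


P(X=10) = (1-p)^9 * p = (4/7)^9 * 3/7
= 262144/40353607 * 3/7 = 786432/282475249

786432/282475249


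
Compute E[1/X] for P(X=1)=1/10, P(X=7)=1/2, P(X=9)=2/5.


E[1/X] = sum(g(x)*P(x))
= 1*1/10 + 1/7*1/2 + 1/9*2/5
= 68/315

68/315


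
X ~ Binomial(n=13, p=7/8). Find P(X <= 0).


P(X<=0) = P(X=0)
= 1/549755813888
= 1/549755813888

1/549755813888


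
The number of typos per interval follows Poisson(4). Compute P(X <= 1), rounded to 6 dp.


P(X<=1) = e^(-4)*4^0/0! + e^(-4)*4^1/1!
≈ 0.0183156389 + 0.0732625556
= 0.0915781945
≈ 0.091578

0.091578


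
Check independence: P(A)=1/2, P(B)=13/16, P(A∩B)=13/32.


P(A)*P(B) = 1/2*13/16 = 13/32
P(A∩B) = 13/32, which equals P(A)P(B), so independent

Yes, A and B are independent


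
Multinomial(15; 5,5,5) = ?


15! = 1307674368000
Denominator: 5!=120 * 5!=120 * 5!=120
Coefficient = 1307674368000 / 1728000 = 756756

756756


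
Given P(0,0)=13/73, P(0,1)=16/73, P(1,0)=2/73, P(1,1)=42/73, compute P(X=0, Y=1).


Read from table: P(X=0, Y=1) = 16/73

16/73


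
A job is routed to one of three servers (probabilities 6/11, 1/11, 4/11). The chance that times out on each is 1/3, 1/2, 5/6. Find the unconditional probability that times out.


P(A) = P(A|B1)P(B1) + P(A|B2)P(B2) + P(A|B3)P(B3)
= 1/3*6/11 + 1/2*1/11 + 5/6*4/11
= 2/11 + 1/22 + 10/33 = 35/66

35/66


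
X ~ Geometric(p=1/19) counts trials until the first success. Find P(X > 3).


P(X > 3) = P(first 3 trials all fail) = (1-p)^3 = (18/19)^3 = 5832/6859

5832/6859


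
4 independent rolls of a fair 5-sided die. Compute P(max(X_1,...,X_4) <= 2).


P(max <= 2) = P(all X_i <= 2) = (P(X_1 <= 2))^4
= (2/5)^4 = 16/625

16/625


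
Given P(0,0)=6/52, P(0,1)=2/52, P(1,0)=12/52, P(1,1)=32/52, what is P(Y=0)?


P(Y=0) = P(0,0)+P(1,0) = 6/52 + 12/52 = 18/52 = 9/26

9/26


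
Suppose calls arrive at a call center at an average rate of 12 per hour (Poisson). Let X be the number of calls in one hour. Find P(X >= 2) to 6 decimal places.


P(X>=2) = 1 - P(X<=1) = 1 - (e^(-12)*12^0/0! + e^(-12)*12^1/1!)
≈ 1 - (0.0000061442 + 0.0000737305)
= 1 - 0.0000798747 = 0.9999201253
≈ 0.999920

0.999920


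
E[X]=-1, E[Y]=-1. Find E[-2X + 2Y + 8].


E[-2X + 2Y + 8] = -2*E[X] + 2*E[Y] + 8
= (-2)*(-1) + (2)*(-1) + (8)
= 2 - 2 + 8 = 8

8


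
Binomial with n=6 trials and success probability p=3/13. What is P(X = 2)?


P(X=2) = C(6,2) * p^2 * (1-p)^4
= 15 * 9/169 * 10000/28561
= 1350000/4826809

1350000/4826809


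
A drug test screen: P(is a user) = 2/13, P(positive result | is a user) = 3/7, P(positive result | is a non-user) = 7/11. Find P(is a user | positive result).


P(A) = P(A|B)P(B) + P(A|B')P(B') = 3/7*2/13 + 7/11*11/13 = 55/91
P(B|A) = P(A|B)P(B)/P(A) = (6/91)/(55/91) = 6/55

6/55


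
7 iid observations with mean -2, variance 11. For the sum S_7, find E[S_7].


E[S_n] = n*E[X_1] = 7*-2 = -14

-14


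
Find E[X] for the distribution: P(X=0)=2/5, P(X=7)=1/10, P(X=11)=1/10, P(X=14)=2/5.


E[X] = sum(x * P(x))
= 0*2/5 + 7*1/10 + 11*1/10 + 14*2/5
= 37/5

37/5


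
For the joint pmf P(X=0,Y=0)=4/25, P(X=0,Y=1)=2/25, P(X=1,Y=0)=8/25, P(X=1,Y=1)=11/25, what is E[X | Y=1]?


P(Y=1) = 13/25
E[X|Y=1] = (0*2 + 1*11)/13 = 11/13

11/13


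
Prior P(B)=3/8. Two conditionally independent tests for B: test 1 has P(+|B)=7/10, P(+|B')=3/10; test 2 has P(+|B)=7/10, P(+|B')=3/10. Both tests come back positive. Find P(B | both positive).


After test 1: P(+) = 7/10*3/8 + 3/10*5/8 = 9/20
P(B|+) = (21/80)/(9/20) = 7/12
After test 2 (use post1 as new prior): P(+) = 7/10*7/12 + 3/10*5/12 = 8/15
P(B|+,+) = (49/120)/(8/15) = 49/64

49/64


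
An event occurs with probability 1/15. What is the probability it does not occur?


P(A') = 1 - P(A) = 1 - 1/15 = 14/15

14/15


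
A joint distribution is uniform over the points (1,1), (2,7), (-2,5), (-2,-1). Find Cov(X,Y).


E[X]=-1/4, E[Y]=3, E[XY]=7/4
Cov(X,Y) = E[XY] - E[X]E[Y] = 7/4 + 1/4*3 = 5/2

5/2


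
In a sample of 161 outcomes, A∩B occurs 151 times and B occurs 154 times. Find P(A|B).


P(A|B) = P(A∩B)/P(B) = (151/161)/(154/161) = 151/154

151/154


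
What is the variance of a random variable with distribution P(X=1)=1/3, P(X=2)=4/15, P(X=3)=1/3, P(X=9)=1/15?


E[X] = 37/15, E[X^2] = 49/5
Var(X) = E[X^2] - (E[X])^2 = 49/5 - (37/15)^2 = 836/225

836/225


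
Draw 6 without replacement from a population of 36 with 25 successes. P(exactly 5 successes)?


P(X=5) = C(25,5)*C(11,1) / C(36,6)
= 53130*11 / 1947792
= 584430/1947792 = 1265/4216

1265/4216


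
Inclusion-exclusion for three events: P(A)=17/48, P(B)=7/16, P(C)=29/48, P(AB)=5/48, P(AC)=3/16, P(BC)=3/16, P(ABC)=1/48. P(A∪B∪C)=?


P(A∪B∪C) = P(A)+P(B)+P(C) - P(AB)-P(AC)-P(BC) + P(ABC)
= 17/48+7/16+29/48 - 5/48-3/16-3/16 + 1/48
= 15/16

15/16


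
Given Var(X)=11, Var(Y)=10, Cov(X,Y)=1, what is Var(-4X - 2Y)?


Var(-4X - 2Y) = (-4)^2*Var(X) + (-2)^2*Var(Y) + 2*(-4)*(-2)*Cov(X,Y)
= 16*11 + 4*10 + 16*1
= 176 + 40 + 16 = 232

232


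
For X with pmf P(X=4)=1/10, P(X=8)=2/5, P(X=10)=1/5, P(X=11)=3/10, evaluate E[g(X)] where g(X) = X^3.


E[X^3] = sum(g(x)*P(x))
= 64*1/10 + 512*2/5 + 1000*1/5 + 1331*3/10
= 1621/2

1621/2


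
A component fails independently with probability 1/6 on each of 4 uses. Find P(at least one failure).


P(at least one) = 1 - P(none)
P(none) = (1 - 1/6)^4 = (5/6)^4 = 625/1296
P(at least one) = 1 - 625/1296 = 671/1296

671/1296


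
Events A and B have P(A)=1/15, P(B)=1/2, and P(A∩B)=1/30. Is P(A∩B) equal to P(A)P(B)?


P(A)*P(B) = 1/15*1/2 = 1/30
P(A∩B) = 1/30, which equals P(A)P(B), so independent

Yes, A and B are independent


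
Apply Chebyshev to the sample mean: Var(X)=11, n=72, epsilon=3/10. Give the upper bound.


Var(Xbar) = Var(X)/n = 11/72
Chebyshev: P(|Xbar-mu| >= 3/10) <= Var(Xbar)/(3/10)^2 = (11/72)/(9/100) = 275/162
Bound exceeds 1, so trivial bound: 1

1


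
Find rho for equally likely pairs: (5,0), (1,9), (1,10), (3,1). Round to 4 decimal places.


Cov(X,Y) = -7.0000, Var(X) = 2.7500, Var(Y) = 20.5000
rho = Cov/(sqrt(VarX)*sqrt(VarY)) = -0.9323

-0.9323


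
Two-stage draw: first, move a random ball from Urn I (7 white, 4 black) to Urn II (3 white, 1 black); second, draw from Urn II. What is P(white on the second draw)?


P(transfer white) = 7/11; P(transfer black) = 4/11
If white transferred: Urn II has 4 white of 5, so P(white|white moved) = 4/5
If black transferred: Urn II has 3 white of 5, so P(white|black moved) = 3/5
By total probability: P(white) = 7/11*4/5 + 4/11*3/5 = 8/11

8/11


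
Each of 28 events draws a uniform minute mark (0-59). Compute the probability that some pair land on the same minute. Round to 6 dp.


P(all different) = prod((60-i)/60 for i=0..27) = 0.000515
P(at least one match) = 1 - 0.000515 = 0.999485

0.999485


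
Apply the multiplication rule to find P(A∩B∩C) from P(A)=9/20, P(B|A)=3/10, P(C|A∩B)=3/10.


P(A∩B∩C) = P(A) * P(B|A) * P(C|A∩B)
= 9/20 * 3/10 * 3/10
= 27/200 * 3/10 = 81/2000

81/2000


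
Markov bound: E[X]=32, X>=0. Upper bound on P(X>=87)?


Markov: P(X >= a) <= E[X]/a
P(X >= 87) <= 32/87

32/87


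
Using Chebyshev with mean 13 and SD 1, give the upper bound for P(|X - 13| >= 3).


k = 3/1 = 3
Chebyshev: P(|X-mu| >= k*sigma) <= 1/k^2 = 1/3^2 = 1/9

1/9


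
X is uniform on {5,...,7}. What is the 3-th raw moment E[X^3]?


E[X^3] = (1/3) * sum(x^3 for x=5..7)
= 684/3 = 228

228


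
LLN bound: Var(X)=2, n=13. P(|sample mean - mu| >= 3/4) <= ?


Var(Xbar) = Var(X)/n = 2/13
Chebyshev: P(|Xbar-mu| >= 3/4) <= Var(Xbar)/(3/4)^2 = (2/13)/(9/16) = 32/117

32/117


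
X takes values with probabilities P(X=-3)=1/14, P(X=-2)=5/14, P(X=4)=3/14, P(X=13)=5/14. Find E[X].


E[X] = sum(x * P(x))
= -3*1/14 - 2*5/14 + 4*3/14 + 13*5/14
= 32/7

32/7


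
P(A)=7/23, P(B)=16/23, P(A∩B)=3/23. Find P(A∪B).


P(A∪B) = P(A) + P(B) - P(A∩B)
= 7/23 + 16/23 - 3/23 = 20/23

20/23


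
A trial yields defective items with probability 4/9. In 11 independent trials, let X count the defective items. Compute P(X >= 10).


P(X>=10) = P(X=10) + P(X=11)
= 57671680/31381059609 + 4194304/31381059609
= 61865984/31381059609

61865984/31381059609


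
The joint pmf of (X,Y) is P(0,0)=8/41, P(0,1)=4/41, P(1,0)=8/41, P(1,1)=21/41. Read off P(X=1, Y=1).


Read from table: P(X=1, Y=1) = 21/41

21/41


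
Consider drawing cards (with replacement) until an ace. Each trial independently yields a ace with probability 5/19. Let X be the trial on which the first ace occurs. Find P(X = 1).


P(X=1) = (1-p)^0 * p = (14/19)^0 * 5/19
= 1 * 5/19 = 5/19

5/19


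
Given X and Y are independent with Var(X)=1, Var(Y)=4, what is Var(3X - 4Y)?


Independence => Cov(X,Y)=0
Var(3X - 4Y) = 3^2*Var(X) + (-4)^2*Var(Y)
= 9*1 + 16*4 = 73

73


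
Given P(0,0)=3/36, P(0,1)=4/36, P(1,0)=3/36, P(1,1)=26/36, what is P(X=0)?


P(X=0) = P(0,0)+P(0,1) = 3/36 + 4/36 = 7/36

7/36


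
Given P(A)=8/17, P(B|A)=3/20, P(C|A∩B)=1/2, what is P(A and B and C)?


P(A∩B∩C) = P(A) * P(B|A) * P(C|A∩B)
= 8/17 * 3/20 * 1/2
= 6/85 * 1/2 = 3/85

3/85


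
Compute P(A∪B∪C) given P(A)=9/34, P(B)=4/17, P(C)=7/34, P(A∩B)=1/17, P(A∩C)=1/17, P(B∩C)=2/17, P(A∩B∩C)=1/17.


P(A∪B∪C) = P(A)+P(B)+P(C) - P(AB)-P(AC)-P(BC) + P(ABC)
= 9/34+4/17+7/34 - 1/17-1/17-2/17 + 1/17
= 9/17

9/17


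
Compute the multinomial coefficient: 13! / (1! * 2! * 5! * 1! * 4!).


13! = 6227020800
Denominator: 1!=1 * 2!=2 * 5!=120 * 1!=1 * 4!=24
Coefficient = 6227020800 / 5760 = 1081080

1081080


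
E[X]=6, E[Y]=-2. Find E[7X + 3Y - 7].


E[7X + 3Y - 7] = 7*E[X] + 3*E[Y] - 7
= (7)*(6) + (3)*(-2) + (-7)
= 42 - 6 - 7 = 29

29


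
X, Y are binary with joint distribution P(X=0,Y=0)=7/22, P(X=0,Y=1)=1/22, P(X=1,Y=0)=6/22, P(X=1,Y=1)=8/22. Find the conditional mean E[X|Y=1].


P(Y=1) = 9/22
E[X|Y=1] = (0*1 + 1*8)/9 = 8/9

8/9


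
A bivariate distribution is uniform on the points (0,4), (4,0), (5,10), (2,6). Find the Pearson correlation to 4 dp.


Cov(X,Y) = 1.7500, Var(X) = 3.6875, Var(Y) = 13.0000
rho = Cov/(sqrt(VarX)*sqrt(VarY)) = 0.2528

0.2528


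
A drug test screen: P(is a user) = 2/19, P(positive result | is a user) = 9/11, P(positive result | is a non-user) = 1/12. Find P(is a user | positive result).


P(A) = P(A|B)P(B) + P(A|B')P(B') = 9/11*2/19 + 1/12*17/19 = 403/2508
P(B|A) = P(A|B)P(B)/P(A) = (18/209)/(403/2508) = 216/403

216/403


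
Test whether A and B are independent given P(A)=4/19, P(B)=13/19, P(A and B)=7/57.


P(A)*P(B) = 4/19*13/19 = 52/361
P(A∩B) = 7/57 != 52/361, so not independent

No, A and B are not independent


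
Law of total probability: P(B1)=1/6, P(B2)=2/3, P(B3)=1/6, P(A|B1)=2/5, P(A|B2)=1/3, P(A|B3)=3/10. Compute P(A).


P(A) = P(A|B1)P(B1) + P(A|B2)P(B2) + P(A|B3)P(B3)
= 2/5*1/6 + 1/3*2/3 + 3/10*1/6
= 1/15 + 2/9 + 1/20 = 61/180

61/180


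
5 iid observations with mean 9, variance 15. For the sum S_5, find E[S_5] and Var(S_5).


E[S_n] = n*mu = 5*9 = 45
Var(S_n) = n*sigma^2 = 5*15 = 75

E[S_5]=45, Var(S_5)=75


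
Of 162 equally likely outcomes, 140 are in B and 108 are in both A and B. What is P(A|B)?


P(A|B) = P(A∩B)/P(B) = (108/162)/(140/162) = 108/140 = 27/35

27/35


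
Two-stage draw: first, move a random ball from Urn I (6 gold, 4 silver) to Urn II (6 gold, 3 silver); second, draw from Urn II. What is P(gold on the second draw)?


P(transfer gold) = 6/10 = 3/5; P(transfer silver) = 2/5
If gold transferred: Urn II has 7 gold of 10, so P(gold|gold moved) = 7/10
If silver transferred: Urn II has 6 gold of 10, so P(gold|silver moved) = 3/5
By total probability: P(gold) = 3/5*7/10 + 2/5*3/5 = 33/50

33/50


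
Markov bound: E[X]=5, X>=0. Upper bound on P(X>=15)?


Markov: P(X >= a) <= E[X]/a
P(X >= 15) <= 5/15 = 1/3

1/3


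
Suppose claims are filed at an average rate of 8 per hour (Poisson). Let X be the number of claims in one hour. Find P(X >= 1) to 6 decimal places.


P(X>=1) = 1 - P(X<=0) = 1 - (e^(-8)*8^0/0!)
≈ 1 - 0.0003354626 = 0.9996645374
≈ 0.999665

0.999665


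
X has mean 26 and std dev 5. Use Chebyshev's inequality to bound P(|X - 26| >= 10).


k = 10/5 = 2
Chebyshev: P(|X-mu| >= k*sigma) <= 1/k^2 = 1/2^2 = 1/4

1/4


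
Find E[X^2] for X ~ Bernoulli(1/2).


For Bernoulli: X in {0,1}
E[X^2] = 0^2*(1-1/2) + 1^2*1/2 = 1/2

1/2


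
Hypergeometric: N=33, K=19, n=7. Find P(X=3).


P(X=3) = C(19,3)*C(14,4) / C(33,7)
= 969*1001 / 4272048
= 969969/4272048 = 29393/129456

29393/129456


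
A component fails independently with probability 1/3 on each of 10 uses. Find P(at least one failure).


P(at least one) = 1 - P(none)
P(none) = (1 - 1/3)^10 = (2/3)^10 = 1024/59049
P(at least one) = 1 - 1024/59049 = 58025/59049

58025/59049


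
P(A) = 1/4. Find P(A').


P(A') = 1 - P(A) = 1 - 1/4 = 3/4

3/4


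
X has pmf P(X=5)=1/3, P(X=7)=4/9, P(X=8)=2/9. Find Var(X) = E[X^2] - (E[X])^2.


E[X] = 59/9, E[X^2] = 133/3
Var(X) = E[X^2] - (E[X])^2 = 133/3 - (59/9)^2 = 110/81

110/81


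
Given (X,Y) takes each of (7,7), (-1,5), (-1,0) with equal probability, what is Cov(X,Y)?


E[X]=5/3, E[Y]=4, E[XY]=44/3
Cov(X,Y) = E[XY] - E[X]E[Y] = 44/3 - 5/3*4 = 8

8


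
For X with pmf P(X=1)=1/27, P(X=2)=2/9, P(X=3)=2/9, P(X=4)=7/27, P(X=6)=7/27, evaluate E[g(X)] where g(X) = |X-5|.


E[|X-5|] = sum(g(x)*P(x))
= 4*1/27 + 3*2/9 + 2*2/9 + 1*7/27 + 1*7/27
= 16/9

16/9


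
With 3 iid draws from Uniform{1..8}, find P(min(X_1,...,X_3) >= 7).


P(min >= 7) = P(all X_i >= 7) = (P(X_1 >= 7))^3
= (2/8)^3 = (1/4)^3 = 1/64

1/64


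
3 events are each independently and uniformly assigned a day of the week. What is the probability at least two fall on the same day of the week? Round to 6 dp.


P(all different) = prod((7-i)/7 for i=0..2) = 0.612245
P(at least one match) = 1 - 0.612245 = 0.387755

0.387755


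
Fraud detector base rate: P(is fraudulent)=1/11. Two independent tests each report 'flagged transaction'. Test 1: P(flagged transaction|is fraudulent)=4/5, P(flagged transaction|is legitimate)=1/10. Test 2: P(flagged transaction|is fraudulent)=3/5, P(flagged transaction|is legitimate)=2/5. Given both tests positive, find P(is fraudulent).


After test 1: P(+) = 4/5*1/11 + 1/10*10/11 = 9/55
P(B|+) = (4/55)/(9/55) = 4/9
After test 2 (use post1 as new prior): P(+) = 3/5*4/9 + 2/5*5/9 = 22/45
P(B|+,+) = (4/15)/(22/45) = 6/11

6/11


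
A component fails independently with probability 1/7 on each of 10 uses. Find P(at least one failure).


P(at least one) = 1 - P(none)
P(none) = (1 - 1/7)^10 = (6/7)^10 = 60466176/282475249
P(at least one) = 1 - 60466176/282475249 = 222009073/282475249

222009073/282475249


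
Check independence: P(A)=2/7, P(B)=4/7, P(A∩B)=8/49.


P(A)*P(B) = 2/7*4/7 = 8/49
P(A∩B) = 8/49, which equals P(A)P(B), so independent

Yes, A and B are independent


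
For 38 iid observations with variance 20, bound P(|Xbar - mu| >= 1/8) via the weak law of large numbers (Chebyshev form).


Var(Xbar) = Var(X)/n = 20/38
Chebyshev: P(|Xbar-mu| >= 1/8) <= Var(Xbar)/(1/8)^2 = (10/19)/(1/64) = 640/19
Bound exceeds 1, so trivial bound: 1

1


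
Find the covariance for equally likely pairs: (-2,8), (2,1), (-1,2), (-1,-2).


E[X]=-1/2, E[Y]=9/4, E[XY]=-7/2
Cov(X,Y) = E[XY] - E[X]E[Y] = -7/2 + 1/2*9/4 = -19/8

-19/8


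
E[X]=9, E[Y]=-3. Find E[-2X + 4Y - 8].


E[-2X + 4Y - 8] = -2*E[X] + 4*E[Y] - 8
= (-2)*(9) + (4)*(-3) + (-8)
= -18 - 12 - 8 = -38

-38


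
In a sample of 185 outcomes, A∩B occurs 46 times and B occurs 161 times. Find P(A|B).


P(A|B) = P(A∩B)/P(B) = (46/185)/(161/185) = 46/161 = 2/7

2/7


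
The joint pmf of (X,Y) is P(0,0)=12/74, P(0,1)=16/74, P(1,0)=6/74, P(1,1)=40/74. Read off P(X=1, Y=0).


Read from table: P(X=1, Y=0) = 6/74 = 3/37

3/37


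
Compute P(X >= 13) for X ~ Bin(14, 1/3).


P(X>=13) = P(X=13) + P(X=14)
= 28/4782969 + 1/4782969
= 29/4782969

29/4782969


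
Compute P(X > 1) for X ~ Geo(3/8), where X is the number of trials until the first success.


P(X > 1) = P(first 1 trials all fail) = (1-p)^1 = (5/8)^1 = 5/8

5/8


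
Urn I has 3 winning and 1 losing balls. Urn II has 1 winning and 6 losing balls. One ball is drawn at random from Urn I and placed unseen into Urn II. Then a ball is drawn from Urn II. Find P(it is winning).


P(transfer winning) = 3/4; P(transfer losing) = 1/4
If winning transferred: Urn II has 2 winning of 8, so P(winning|winning moved) = 1/4
If losing transferred: Urn II has 1 winning of 8, so P(winning|losing moved) = 1/8
By total probability: P(winning) = 3/4*1/4 + 1/4*1/8 = 7/32

7/32


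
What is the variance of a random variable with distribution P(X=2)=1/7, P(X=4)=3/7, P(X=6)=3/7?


E[X] = 32/7, E[X^2] = 160/7
Var(X) = E[X^2] - (E[X])^2 = 160/7 - (32/7)^2 = 96/49

96/49


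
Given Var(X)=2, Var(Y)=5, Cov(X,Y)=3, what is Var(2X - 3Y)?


Var(2X - 3Y) = 2^2*Var(X) + (-3)^2*Var(Y) + 2*2*(-3)*Cov(X,Y)
= 4*2 + 9*5 - 12*3
= 8 + 45 - 36 = 17

17


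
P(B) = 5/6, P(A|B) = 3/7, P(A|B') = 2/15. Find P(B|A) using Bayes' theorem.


P(A) = P(A|B)P(B) + P(A|B')P(B') = 3/7*5/6 + 2/15*1/6 = 239/630
P(B|A) = P(A|B)P(B)/P(A) = (5/14)/(239/630) = 225/239

225/239


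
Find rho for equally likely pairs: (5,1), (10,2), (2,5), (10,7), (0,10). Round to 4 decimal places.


Cov(X,Y) = -6.0000, Var(X) = 16.6400, Var(Y) = 10.8000
rho = Cov/(sqrt(VarX)*sqrt(VarY)) = -0.4476

-0.4476


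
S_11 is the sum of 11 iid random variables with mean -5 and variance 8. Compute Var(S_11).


By independence, Var(S_n) = n*Var(X_1) = 11*8 = 88

88


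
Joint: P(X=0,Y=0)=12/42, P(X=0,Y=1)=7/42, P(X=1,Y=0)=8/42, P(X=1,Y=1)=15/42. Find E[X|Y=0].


P(Y=0) = 20/42
E[X|Y=0] = (0*12 + 1*8)/20 = 8/20 = 2/5

2/5


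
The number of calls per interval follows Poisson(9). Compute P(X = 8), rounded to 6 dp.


P(X=8) = e^(-9) * 9^8 / 8!
≈ 0.0001234098041 * 43046721 / 40320
≈ 0.131756

0.131756


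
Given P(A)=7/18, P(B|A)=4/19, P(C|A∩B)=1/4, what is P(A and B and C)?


P(A∩B∩C) = P(A) * P(B|A) * P(C|A∩B)
= 7/18 * 4/19 * 1/4
= 14/171 * 1/4 = 7/342

7/342


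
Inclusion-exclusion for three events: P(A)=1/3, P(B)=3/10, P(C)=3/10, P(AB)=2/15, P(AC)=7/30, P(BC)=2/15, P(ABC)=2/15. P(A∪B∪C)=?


P(A∪B∪C) = P(A)+P(B)+P(C) - P(AB)-P(AC)-P(BC) + P(ABC)
= 1/3+3/10+3/10 - 2/15-7/30-2/15 + 2/15
= 17/30

17/30


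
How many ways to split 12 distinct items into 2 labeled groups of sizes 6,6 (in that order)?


12! = 479001600
Denominator: 6!=720 * 6!=720
Coefficient = 479001600 / 518400 = 924

924


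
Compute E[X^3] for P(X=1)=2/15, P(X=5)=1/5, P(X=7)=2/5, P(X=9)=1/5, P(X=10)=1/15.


E[X^3] = sum(g(x)*P(x))
= 1*2/15 + 125*1/5 + 343*2/5 + 729*1/5 + 1000*1/15
= 1874/5

1874/5


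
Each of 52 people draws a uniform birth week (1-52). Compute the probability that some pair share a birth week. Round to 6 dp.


P(all different) = prod((52-i)/52 for i=0..51) = 0.000000
P(at least one match) = 1 - 0.000000 = 1.000000

1.000000


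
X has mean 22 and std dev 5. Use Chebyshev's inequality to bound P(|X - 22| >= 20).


k = 20/5 = 4
Chebyshev: P(|X-mu| >= k*sigma) <= 1/k^2 = 1/4^2 = 1/16

1/16


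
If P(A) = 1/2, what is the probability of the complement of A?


P(A') = 1 - P(A) = 1 - 1/2 = 1/2

1/2


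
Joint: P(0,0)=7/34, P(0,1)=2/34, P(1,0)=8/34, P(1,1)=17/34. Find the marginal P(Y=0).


P(Y=0) = P(0,0)+P(1,0) = 7/34 + 8/34 = 15/34

15/34


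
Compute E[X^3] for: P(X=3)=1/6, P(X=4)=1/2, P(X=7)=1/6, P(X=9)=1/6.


E[X^3] = sum(x^3 * P(x))
= 27*1/6 + 64*1/2 + 343*1/6 + 729*1/6
= 1291/6

1291/6


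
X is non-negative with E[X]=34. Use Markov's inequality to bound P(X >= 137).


Markov: P(X >= a) <= E[X]/a
P(X >= 137) <= 34/137

34/137


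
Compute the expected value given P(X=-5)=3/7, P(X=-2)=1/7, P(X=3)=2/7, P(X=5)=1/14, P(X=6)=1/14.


E[X] = sum(x * P(x))
= -5*3/7 - 2*1/7 + 3*2/7 + 5*1/14 + 6*1/14
= -11/14

-11/14


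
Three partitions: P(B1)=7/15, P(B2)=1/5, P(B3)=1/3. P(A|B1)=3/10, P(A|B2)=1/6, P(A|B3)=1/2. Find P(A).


P(A) = P(A|B1)P(B1) + P(A|B2)P(B2) + P(A|B3)P(B3)
= 3/10*7/15 + 1/6*1/5 + 1/2*1/3
= 7/50 + 1/30 + 1/6 = 17/50

17/50


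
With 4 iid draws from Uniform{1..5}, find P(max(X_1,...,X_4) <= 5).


P(max <= 5) = P(all X_i <= 5) = (P(X_1 <= 5))^4
= (5/5)^4 = 1^4 = 1

1


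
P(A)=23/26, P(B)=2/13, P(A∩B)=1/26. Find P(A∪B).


P(A∪B) = P(A) + P(B) - P(A∩B)
= 23/26 + 2/13 - 1/26 = 1

1


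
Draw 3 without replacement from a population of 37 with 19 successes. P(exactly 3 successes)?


P(X=3) = C(19,3)*C(18,0) / C(37,3)
= 969*1 / 7770
= 969/7770 = 323/2590

323/2590


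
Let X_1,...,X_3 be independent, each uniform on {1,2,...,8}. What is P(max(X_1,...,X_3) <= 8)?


P(max <= 8) = P(all X_i <= 8) = (P(X_1 <= 8))^3
= (8/8)^3 = 1^3 = 1

1


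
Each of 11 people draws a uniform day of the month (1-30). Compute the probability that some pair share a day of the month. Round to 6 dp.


P(all different) = prod((30-i)/30 for i=0..10) = 0.123093
P(at least one match) = 1 - 0.123093 = 0.876907

0.876907


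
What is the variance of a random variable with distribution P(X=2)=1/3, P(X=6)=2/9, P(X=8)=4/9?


E[X] = 50/9, E[X^2] = 340/9
Var(X) = E[X^2] - (E[X])^2 = 340/9 - (50/9)^2 = 560/81

560/81


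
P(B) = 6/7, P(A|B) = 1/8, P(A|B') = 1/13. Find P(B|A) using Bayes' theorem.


P(A) = P(A|B)P(B) + P(A|B')P(B') = 1/8*6/7 + 1/13*1/7 = 43/364
P(B|A) = P(A|B)P(B)/P(A) = (3/28)/(43/364) = 39/43

39/43


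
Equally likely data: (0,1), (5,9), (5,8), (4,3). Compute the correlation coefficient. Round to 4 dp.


Cov(X,Y) = 5.8750, Var(X) = 4.2500, Var(Y) = 11.1875
rho = Cov/(sqrt(VarX)*sqrt(VarY)) = 0.8520

0.8520


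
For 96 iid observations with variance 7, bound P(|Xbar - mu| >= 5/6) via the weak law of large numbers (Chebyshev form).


Var(Xbar) = Var(X)/n = 7/96
Chebyshev: P(|Xbar-mu| >= 5/6) <= Var(Xbar)/(5/6)^2 = (7/96)/(25/36) = 21/200

21/200


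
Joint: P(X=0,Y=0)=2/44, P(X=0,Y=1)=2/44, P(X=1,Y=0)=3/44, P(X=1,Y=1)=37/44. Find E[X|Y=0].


P(Y=0) = 5/44
E[X|Y=0] = (0*2 + 1*3)/5 = 3/5

3/5


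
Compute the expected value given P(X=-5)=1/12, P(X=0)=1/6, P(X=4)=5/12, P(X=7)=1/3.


E[X] = sum(x * P(x))
= -5*1/12 + 0*1/6 + 4*5/12 + 7*1/3
= 43/12

43/12


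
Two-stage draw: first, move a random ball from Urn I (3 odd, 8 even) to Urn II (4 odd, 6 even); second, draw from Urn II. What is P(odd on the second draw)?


P(transfer odd) = 3/11; P(transfer even) = 8/11
If odd transferred: Urn II has 5 odd of 11, so P(odd|odd moved) = 5/11
If even transferred: Urn II has 4 odd of 11, so P(odd|even moved) = 4/11
By total probability: P(odd) = 3/11*5/11 + 8/11*4/11 = 47/121

47/121


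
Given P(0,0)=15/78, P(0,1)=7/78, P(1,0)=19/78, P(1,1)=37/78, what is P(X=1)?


P(X=1) = P(1,0)+P(1,1) = 19/78 + 37/78 = 56/78 = 28/39

28/39


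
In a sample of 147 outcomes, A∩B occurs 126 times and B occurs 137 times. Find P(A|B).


P(A|B) = P(A∩B)/P(B) = (126/147)/(137/147) = 126/137

126/137


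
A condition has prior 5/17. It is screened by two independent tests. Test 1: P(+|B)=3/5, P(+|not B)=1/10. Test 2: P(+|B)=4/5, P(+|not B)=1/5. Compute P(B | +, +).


After test 1: P(+) = 3/5*5/17 + 1/10*12/17 = 21/85
P(B|+) = (3/17)/(21/85) = 5/7
After test 2 (use post1 as new prior): P(+) = 4/5*5/7 + 1/5*2/7 = 22/35
P(B|+,+) = (4/7)/(22/35) = 10/11

10/11


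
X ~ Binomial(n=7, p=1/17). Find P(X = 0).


P(X=0) = C(7,0) * p^0 * (1-p)^7
= 1 * 1 * 268435456/410338673
= 268435456/410338673

268435456/410338673


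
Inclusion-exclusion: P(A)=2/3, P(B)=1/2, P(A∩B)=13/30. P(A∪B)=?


P(A∪B) = P(A) + P(B) - P(A∩B)
= 2/3 + 1/2 - 13/30 = 11/15

11/15


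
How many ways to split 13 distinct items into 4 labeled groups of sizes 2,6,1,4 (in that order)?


13! = 6227020800
Denominator: 2!=2 * 6!=720 * 1!=1 * 4!=24
Coefficient = 6227020800 / 34560 = 180180

180180


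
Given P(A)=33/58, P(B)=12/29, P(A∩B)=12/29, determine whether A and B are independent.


P(A)*P(B) = 33/58*12/29 = 198/841
P(A∩B) = 12/29 != 198/841, so not independent

No, A and B are not independent


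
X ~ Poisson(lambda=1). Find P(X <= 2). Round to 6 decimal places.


P(X<=2) = e^(-1)*1^0/0! + e^(-1)*1^1/1! + e^(-1)*1^2/2!
≈ 0.3678794412 + 0.3678794412 + 0.1839397206
= 0.9196986030
≈ 0.919699

0.919699


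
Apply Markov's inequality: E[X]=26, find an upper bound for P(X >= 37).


Markov: P(X >= a) <= E[X]/a
P(X >= 37) <= 26/37

26/37


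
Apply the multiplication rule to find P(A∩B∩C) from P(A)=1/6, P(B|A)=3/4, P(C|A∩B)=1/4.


P(A∩B∩C) = P(A) * P(B|A) * P(C|A∩B)
= 1/6 * 3/4 * 1/4
= 1/8 * 1/4 = 1/32

1/32


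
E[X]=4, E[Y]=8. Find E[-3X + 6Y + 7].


E[-3X + 6Y + 7] = -3*E[X] + 6*E[Y] + 7
= (-3)*(4) + (6)*(8) + (7)
= -12 + 48 + 7 = 43

43


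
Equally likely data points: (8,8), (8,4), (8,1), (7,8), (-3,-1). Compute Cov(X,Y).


E[X]=28/5, E[Y]=4, E[XY]=163/5
Cov(X,Y) = E[XY] - E[X]E[Y] = 163/5 - 28/5*4 = 51/5

51/5


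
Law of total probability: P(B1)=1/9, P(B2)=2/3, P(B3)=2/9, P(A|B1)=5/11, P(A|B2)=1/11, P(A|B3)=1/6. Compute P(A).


P(A) = P(A|B1)P(B1) + P(A|B2)P(B2) + P(A|B3)P(B3)
= 5/11*1/9 + 1/11*2/3 + 1/6*2/9
= 5/99 + 2/33 + 1/27 = 4/27

4/27


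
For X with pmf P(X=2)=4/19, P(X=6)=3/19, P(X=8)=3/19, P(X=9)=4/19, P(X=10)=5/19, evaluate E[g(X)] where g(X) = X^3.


E[X^3] = sum(g(x)*P(x))
= 8*4/19 + 216*3/19 + 512*3/19 + 729*4/19 + 1000*5/19
= 10132/19

10132/19


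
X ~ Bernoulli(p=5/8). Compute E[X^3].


For Bernoulli: X in {0,1}
E[X^3] = 0^3*(1-5/8) + 1^3*5/8 = 5/8

5/8


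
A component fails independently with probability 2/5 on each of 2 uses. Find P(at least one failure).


P(at least one) = 1 - P(none)
P(none) = (1 - 2/5)^2 = (3/5)^2 = 9/25
P(at least one) = 1 - 9/25 = 16/25

16/25


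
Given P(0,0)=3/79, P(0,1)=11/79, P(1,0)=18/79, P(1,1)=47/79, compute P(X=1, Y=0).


Read from table: P(X=1, Y=0) = 18/79

18/79


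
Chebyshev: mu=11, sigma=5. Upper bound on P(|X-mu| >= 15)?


k = 15/5 = 3
Chebyshev: P(|X-mu| >= k*sigma) <= 1/k^2 = 1/3^2 = 1/9

1/9


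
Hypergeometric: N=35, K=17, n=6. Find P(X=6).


P(X=6) = C(17,6)*C(18,0) / C(35,6)
= 12376*1 / 1623160
= 12376/1623160 = 13/1705

13/1705


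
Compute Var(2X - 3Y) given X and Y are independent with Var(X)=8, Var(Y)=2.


Independence => Cov(X,Y)=0
Var(2X - 3Y) = 2^2*Var(X) + (-3)^2*Var(Y)
= 4*8 + 9*2 = 50

50


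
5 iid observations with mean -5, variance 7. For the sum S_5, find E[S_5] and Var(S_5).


E[S_n] = n*mu = 5*-5 = -25
Var(S_n) = n*sigma^2 = 5*7 = 35

E[S_5]=-25, Var(S_5)=35


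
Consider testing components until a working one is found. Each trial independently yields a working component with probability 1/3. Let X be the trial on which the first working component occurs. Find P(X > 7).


P(X > 7) = P(first 7 trials all fail) = (1-p)^7 = (2/3)^7 = 128/2187

128/2187


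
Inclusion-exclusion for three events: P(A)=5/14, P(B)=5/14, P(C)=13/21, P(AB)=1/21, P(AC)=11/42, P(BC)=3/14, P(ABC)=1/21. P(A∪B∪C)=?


P(A∪B∪C) = P(A)+P(B)+P(C) - P(AB)-P(AC)-P(BC) + P(ABC)
= 5/14+5/14+13/21 - 1/21-11/42-3/14 + 1/21
= 6/7

6/7


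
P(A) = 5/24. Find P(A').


P(A') = 1 - P(A) = 1 - 5/24 = 19/24

19/24


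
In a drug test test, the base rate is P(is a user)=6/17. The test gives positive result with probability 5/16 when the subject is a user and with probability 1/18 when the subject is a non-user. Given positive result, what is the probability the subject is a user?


P(A) = P(A|B)P(B) + P(A|B')P(B') = 5/16*6/17 + 1/18*11/17 = 179/1224
P(B|A) = P(A|B)P(B)/P(A) = (15/136)/(179/1224) = 135/179

135/179
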